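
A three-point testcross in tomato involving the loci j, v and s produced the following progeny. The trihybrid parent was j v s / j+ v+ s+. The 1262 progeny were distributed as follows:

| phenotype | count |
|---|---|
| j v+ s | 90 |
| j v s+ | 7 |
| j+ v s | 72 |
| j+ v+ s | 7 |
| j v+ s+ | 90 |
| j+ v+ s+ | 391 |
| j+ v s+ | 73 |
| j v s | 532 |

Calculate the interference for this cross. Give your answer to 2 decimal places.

The two rarest classes, j v s+ and j+ v+ s, are the double crossovers. Comparing them with the parentals, only the s allele has switched, so s is the middle locus and the order is v – s – j.
v–s: (163 + 14)/1262 = 0.1403; s–j: (162 + 14)/1262 = 0.1395.
Expected DCO frequency = 0.1403 × 0.1395 ≈ 0.01957; observed = 14/1262 ≈ 0.01109.
Coefficient of coincidence = 0.01109/0.01957 ≈ 0.57; interference = 1 − 0.57 = 0.43.

0.43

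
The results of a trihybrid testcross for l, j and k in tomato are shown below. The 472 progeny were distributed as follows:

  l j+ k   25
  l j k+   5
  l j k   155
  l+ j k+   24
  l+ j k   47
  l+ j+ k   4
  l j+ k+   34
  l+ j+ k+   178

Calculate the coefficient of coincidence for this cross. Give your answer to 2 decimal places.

The two most frequent reciprocal classes, l j k and l+ j+ k+, are the parental types, so the F1 was l j k / l+ j+ k+.
The two rarest classes, l j k+ and l+ j+ k, are the double crossovers. Comparing them with the parentals, only the k allele has switched, so k is the middle locus and the order is j – k – l.
j–k: (49 + 9)/472 = 0.1229; k–l: (81 + 9)/472 = 0.1907.
Expected DCO frequency = 0.1229 × 0.1907 ≈ 0.02344; observed = 9/472 ≈ 0.01907.
Coefficient of coincidence = 0.01907/0.02344 ≈ 0.81.

0.81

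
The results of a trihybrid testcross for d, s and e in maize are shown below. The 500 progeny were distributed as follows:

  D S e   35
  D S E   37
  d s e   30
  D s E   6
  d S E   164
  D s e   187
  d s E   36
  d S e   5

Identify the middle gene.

e

The two most frequent reciprocal classes, D s e and d S E, are the parental types, so the F1 was D s e / d S E.
The two rarest classes, D s E and d S e, are the double crossovers. Comparing them with the parentals, only the e allele has switched, so e is the middle locus and the order is s – e – d.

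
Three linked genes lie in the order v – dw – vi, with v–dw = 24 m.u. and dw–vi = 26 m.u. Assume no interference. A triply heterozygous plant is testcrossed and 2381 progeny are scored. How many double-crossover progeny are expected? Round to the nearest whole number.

149

Map distances give recombination frequencies of 0.240 and 0.260 for the two intervals.
With no interference, expected double-crossover frequency = 0.240 × 0.260 = 0.06240.
Expected number = 0.06240 × 2381 = 148.57 ≈ 149.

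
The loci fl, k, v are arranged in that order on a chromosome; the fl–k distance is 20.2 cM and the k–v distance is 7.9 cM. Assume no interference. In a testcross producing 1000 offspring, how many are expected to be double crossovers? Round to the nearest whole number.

16

Map distances give recombination frequencies of 0.202 and 0.079 for the two intervals.
With no interference, expected double-crossover frequency = 0.202 × 0.079 = 0.01596.
Expected number = 0.01596 × 1000 = 15.96 ≈ 16.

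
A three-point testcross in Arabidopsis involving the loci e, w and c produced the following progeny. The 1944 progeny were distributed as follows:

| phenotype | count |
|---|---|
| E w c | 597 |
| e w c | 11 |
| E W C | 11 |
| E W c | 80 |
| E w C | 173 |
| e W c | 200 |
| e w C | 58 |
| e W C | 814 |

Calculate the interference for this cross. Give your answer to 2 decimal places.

0.32

The two most frequent reciprocal classes, e W C and E w c, are the parental types, so the F1 was e W C / E w c.
The two rarest classes, E W C and e w c, are the double crossovers. Comparing them with the parentals, only the e allele has switched, so e is the middle locus and the order is w – e – c.
w–e: (138 + 22)/1944 = 0.0823; e–c: (373 + 22)/1944 = 0.2032.
Expected DCO frequency = 0.0823 × 0.2032 ≈ 0.01672; observed = 22/1944 ≈ 0.01132.
Coefficient of coincidence = 0.01132/0.01672 ≈ 0.68; interference = 1 − 0.68 = 0.32.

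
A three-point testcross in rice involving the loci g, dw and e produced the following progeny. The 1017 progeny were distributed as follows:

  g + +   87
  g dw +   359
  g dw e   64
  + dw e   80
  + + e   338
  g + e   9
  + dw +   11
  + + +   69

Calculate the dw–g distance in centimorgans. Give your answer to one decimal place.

18.4 centimorgans

The two most frequent reciprocal classes, g dw + and + + e, are the parental types, so the F1 was g dw + / + + e.
The two rarest classes, + dw + and g + e, are the double crossovers. Comparing them with the parentals, only the g allele has switched, so g is the middle locus and the order is dw – g – e.
Crossovers in the dw–g interval produce the single-crossover classes g + + and + dw e (87 + 80 = 167) plus the double crossovers (20).
RF(dw–g) = (167 + 20) / 1017 = 187/1017 = 0.1839 → 18.4 centimorgans.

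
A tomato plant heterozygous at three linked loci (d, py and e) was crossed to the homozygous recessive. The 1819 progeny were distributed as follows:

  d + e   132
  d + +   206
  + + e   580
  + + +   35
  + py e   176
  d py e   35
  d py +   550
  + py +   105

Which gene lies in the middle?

The two most frequent reciprocal classes, d py + and + + e, are the parental types, so the F1 was d py + / + + e.
The two rarest classes, d py e and + + +, are the double crossovers. Comparing them with the parentals, only the e allele has switched, so e is the middle locus and the order is d – e – py.

e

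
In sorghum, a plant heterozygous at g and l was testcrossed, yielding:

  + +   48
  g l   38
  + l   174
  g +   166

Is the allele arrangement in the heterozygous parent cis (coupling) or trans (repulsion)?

trans

The two most frequent classes are + l (174) and g + (166); these are the parental (non-recombinant) types.
So the F1 carried + l on one chromosome and g + on the other — the recessive alleles are on opposite chromosomes (trans / repulsion).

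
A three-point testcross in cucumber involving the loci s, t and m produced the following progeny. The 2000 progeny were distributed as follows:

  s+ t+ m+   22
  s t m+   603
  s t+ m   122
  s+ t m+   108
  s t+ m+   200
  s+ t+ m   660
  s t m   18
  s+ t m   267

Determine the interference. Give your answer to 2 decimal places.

0.42

The two most frequent reciprocal classes, s t m+ and s+ t+ m, are the parental types, so the F1 was s t m+ / s+ t+ m.
The two rarest classes, s t m and s+ t+ m+, are the double crossovers. Comparing them with the parentals, only the m allele has switched, so m is the middle locus and the order is t – m – s.
t–m: (467 + 40)/2000 = 0.2535; m–s: (230 + 40)/2000 = 0.1350.
Expected DCO frequency = 0.2535 × 0.1350 ≈ 0.03422; observed = 40/2000 ≈ 0.02000.
Coefficient of coincidence = 0.02000/0.03422 ≈ 0.58; interference = 1 − 0.58 = 0.42.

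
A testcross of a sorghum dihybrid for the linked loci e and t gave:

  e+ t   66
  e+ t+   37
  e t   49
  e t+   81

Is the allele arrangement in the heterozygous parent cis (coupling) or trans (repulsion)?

trans

The two most frequent classes are e+ t (66) and e t+ (81); these are the parental (non-recombinant) types.
So the F1 carried e+ t on one chromosome and e t+ on the other — the recessive alleles are on opposite chromosomes (trans / repulsion).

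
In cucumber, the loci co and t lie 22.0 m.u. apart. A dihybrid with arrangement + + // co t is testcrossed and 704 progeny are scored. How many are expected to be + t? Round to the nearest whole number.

77

A map distance of 22.0 m.u. corresponds to a recombination frequency of 0.220.
The F1 is + + / co t, so + t is a recombinant gamete class with expected frequency r/2 = 0.220/2 = 0.1100.
Expected number = 0.1100 × 704 = 77.44 ≈ 77.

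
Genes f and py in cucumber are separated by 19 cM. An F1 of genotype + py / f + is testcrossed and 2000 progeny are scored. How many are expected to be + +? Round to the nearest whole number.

A map distance of 19 cM corresponds to a recombination frequency of 0.190.
The F1 is + py / f +, so + + is a recombinant gamete class with expected frequency r/2 = 0.190/2 = 0.0950.
Expected number = 0.0950 × 2000 = 190.00 ≈ 190.

190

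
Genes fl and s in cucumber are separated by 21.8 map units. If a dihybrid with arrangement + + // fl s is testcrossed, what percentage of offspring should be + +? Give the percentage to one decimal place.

A map distance of 21.8 map units corresponds to a recombination frequency of 0.218.
The F1 is + + / fl s, so + + is a parental gamete class with expected frequency (1 − r)/2 = 0.782/2 = 0.3910.
That is 0.3910 = 39.1% of the progeny.

39.1%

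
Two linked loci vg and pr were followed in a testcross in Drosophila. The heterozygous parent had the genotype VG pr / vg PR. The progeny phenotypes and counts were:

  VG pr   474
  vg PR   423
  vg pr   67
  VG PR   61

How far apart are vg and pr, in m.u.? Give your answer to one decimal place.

The recombinant classes are VG PR and vg pr: 61 + 67 = 128.
Recombination frequency = 128/1025 = 0.1249 ≈ 12.5%, i.e. 12.5 m.u.

12.5 m.u.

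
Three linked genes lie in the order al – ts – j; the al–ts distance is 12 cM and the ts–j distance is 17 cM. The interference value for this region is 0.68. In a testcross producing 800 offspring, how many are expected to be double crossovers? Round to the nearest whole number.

Map distances give recombination frequencies of 0.120 and 0.170 for the two intervals.
With interference 0.68 (so coincidence = 0.32), expected double-crossover frequency = 0.120 × 0.170 × 0.32 = 0.00653.
Expected number = 0.00653 × 800 = 5.22 ≈ 5.

5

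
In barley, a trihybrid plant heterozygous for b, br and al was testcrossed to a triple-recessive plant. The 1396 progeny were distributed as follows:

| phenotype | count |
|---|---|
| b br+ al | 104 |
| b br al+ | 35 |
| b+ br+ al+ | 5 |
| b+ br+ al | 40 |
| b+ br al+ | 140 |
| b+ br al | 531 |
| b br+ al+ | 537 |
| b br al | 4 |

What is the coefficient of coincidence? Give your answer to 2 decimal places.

0.59

The two most frequent reciprocal classes, b+ br al and b br+ al+, are the parental types, so the F1 was b+ br al / b br+ al+.
The two rarest classes, b br al and b+ br+ al+, are the double crossovers. Comparing them with the parentals, only the b allele has switched, so b is the middle locus and the order is br – b – al.
br–b: (75 + 9)/1396 = 0.0602; b–al: (244 + 9)/1396 = 0.1812.
Expected DCO frequency = 0.0602 × 0.1812 ≈ 0.01091; observed = 9/1396 ≈ 0.00645.
Coefficient of coincidence = 0.00645/0.01091 ≈ 0.59.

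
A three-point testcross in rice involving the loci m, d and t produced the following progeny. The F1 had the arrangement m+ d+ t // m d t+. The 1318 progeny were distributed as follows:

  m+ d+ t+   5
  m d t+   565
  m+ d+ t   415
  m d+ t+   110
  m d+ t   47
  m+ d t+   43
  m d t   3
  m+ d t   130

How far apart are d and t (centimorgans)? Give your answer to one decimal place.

The two rarest classes, m+ d+ t+ and m d t, are the double crossovers. Comparing them with the parentals, only the t allele has switched, so t is the middle locus and the order is m – t – d.
Crossovers in the t–d interval produce the single-crossover classes m+ d t and m d+ t+ (130 + 110 = 240) plus the double crossovers (8).
RF(t–d) = (240 + 8) / 1318 = 248/1318 = 0.1882 → 18.8 centimorgans.

18.8 centimorgans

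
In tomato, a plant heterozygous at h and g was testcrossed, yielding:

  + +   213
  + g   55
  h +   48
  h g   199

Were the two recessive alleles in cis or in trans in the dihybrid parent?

The two most frequent classes are + + (213) and h g (199); these are the parental (non-recombinant) types.
So the F1 carried + + on one chromosome and h g on the other — the recessive alleles are on the same chromosome (cis / coupling).

cis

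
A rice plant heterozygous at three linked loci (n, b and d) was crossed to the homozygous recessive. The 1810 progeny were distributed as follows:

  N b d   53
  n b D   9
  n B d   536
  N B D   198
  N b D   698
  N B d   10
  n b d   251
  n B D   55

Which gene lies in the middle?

The two most frequent reciprocal classes, n B d and N b D, are the parental types, so the F1 was n B d / N b D.
The two rarest classes, N B d and n b D, are the double crossovers. Comparing them with the parentals, only the n allele has switched, so n is the middle locus and the order is d – n – b.

n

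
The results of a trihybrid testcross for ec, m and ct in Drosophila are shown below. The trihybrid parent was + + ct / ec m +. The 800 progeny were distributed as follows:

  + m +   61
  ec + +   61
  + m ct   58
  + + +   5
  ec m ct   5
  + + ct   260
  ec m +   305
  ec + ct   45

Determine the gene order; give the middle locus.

ct

The two rarest classes, + + + and ec m ct, are the double crossovers. Comparing them with the parentals, only the ct allele has switched, so ct is the middle locus and the order is m – ct – ec.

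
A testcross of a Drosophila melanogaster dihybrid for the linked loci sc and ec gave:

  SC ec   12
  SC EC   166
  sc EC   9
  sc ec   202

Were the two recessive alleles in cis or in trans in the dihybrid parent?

cis

The two most frequent classes are SC EC (166) and sc ec (202); these are the parental (non-recombinant) types.
So the F1 carried SC EC on one chromosome and sc ec on the other — the recessive alleles are on the same chromosome (cis / coupling).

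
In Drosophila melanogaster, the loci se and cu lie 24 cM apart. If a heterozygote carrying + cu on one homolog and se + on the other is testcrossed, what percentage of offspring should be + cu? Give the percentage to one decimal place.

38.0%

A map distance of 24 cM corresponds to a recombination frequency of 0.240.
The F1 is + cu / se +, so + cu is a parental gamete class with expected frequency (1 − r)/2 = 0.760/2 = 0.3800.
That is 0.3800 = 38.0% of the progeny.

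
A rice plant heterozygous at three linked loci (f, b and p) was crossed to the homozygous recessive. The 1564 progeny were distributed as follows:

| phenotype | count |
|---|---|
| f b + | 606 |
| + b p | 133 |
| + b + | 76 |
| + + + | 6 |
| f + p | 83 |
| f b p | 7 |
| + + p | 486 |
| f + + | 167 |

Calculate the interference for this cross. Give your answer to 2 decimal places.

The two most frequent reciprocal classes, f b + and + + p, are the parental types, so the F1 was f b + / + + p.
The two rarest classes, f b p and + + +, are the double crossovers. Comparing them with the parentals, only the p allele has switched, so p is the middle locus and the order is f – p – b.
f–p: (159 + 13)/1564 = 0.1100; p–b: (300 + 13)/1564 = 0.2001.
Expected DCO frequency = 0.1100 × 0.2001 ≈ 0.02201; observed = 13/1564 ≈ 0.00831.
Coefficient of coincidence = 0.00831/0.02201 ≈ 0.38; interference = 1 − 0.38 = 0.62.

0.62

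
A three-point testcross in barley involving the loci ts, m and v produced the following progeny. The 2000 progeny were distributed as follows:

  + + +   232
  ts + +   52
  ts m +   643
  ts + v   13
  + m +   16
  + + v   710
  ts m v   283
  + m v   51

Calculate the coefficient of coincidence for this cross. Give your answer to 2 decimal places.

The two most frequent reciprocal classes, + + v and ts m +, are the parental types, so the F1 was + + v / ts m +.
The two rarest classes, ts + v and + m +, are the double crossovers. Comparing them with the parentals, only the ts allele has switched, so ts is the middle locus and the order is v – ts – m.
v–ts: (515 + 29)/2000 = 0.2720; ts–m: (103 + 29)/2000 = 0.0660.
Expected DCO frequency = 0.2720 × 0.0660 ≈ 0.01795; observed = 29/2000 ≈ 0.01450.
Coefficient of coincidence = 0.01450/0.01795 ≈ 0.81.

0.81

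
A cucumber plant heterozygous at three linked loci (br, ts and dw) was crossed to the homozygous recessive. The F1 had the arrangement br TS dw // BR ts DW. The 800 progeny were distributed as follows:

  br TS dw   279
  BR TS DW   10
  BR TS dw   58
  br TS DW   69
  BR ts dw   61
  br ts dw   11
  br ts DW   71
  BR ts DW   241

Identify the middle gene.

The two rarest classes, br ts dw and BR TS DW, are the double crossovers. Comparing them with the parentals, only the ts allele has switched, so ts is the middle locus and the order is dw – ts – br.

ts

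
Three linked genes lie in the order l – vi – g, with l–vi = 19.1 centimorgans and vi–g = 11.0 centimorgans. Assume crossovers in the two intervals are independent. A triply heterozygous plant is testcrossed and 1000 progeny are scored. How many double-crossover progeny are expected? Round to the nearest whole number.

21

Map distances give recombination frequencies of 0.191 and 0.110 for the two intervals.
With no interference, expected double-crossover frequency = 0.191 × 0.110 = 0.02101.
Expected number = 0.02101 × 1000 = 21.01 ≈ 21.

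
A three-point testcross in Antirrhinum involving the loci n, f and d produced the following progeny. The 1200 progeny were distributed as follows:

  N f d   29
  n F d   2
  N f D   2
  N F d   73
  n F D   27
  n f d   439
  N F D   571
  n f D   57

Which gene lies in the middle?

f

The two most frequent reciprocal classes, N F D and n f d, are the parental types, so the F1 was N F D / n f d.
The two rarest classes, N f D and n F d, are the double crossovers. Comparing them with the parentals, only the f allele has switched, so f is the middle locus and the order is d – f – n.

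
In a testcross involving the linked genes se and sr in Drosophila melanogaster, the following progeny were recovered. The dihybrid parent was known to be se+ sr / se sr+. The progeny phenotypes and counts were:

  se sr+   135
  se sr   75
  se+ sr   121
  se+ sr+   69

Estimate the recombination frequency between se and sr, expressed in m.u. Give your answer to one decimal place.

36.0 m.u.

The recombinant classes are se+ sr+ and se sr: 69 + 75 = 144.
Recombination frequency = 144/400 = 0.3600 ≈ 36.0%, i.e. 36.0 m.u.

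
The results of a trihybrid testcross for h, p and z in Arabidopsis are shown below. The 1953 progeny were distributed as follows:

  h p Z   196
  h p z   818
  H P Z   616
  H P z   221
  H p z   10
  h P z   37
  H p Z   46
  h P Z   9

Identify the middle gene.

The two most frequent reciprocal classes, H P Z and h p z, are the parental types, so the F1 was H P Z / h p z.
The two rarest classes, h P Z and H p z, are the double crossovers. Comparing them with the parentals, only the h allele has switched, so h is the middle locus and the order is z – h – p.

h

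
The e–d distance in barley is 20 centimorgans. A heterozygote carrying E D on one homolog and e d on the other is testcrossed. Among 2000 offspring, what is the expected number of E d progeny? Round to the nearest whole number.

200

A map distance of 20 centimorgans corresponds to a recombination frequency of 0.200.
The F1 is E D / e d, so E d is a recombinant gamete class with expected frequency r/2 = 0.200/2 = 0.1000.
Expected number = 0.1000 × 2000 = 200.00 ≈ 200.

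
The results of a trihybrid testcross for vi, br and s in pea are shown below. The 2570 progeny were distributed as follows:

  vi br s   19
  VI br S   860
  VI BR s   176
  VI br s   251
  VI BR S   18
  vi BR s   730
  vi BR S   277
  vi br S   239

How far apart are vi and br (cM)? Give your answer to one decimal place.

The two most frequent reciprocal classes, VI br S and vi BR s, are the parental types, so the F1 was VI br S / vi BR s.
The two rarest classes, VI BR S and vi br s, are the double crossovers. Comparing them with the parentals, only the br allele has switched, so br is the middle locus and the order is vi – br – s.
Crossovers in the vi–br interval produce the single-crossover classes vi br S and VI BR s (239 + 176 = 415) plus the double crossovers (37).
RF(vi–br) = (415 + 37) / 2570 = 452/2570 = 0.1759 → 17.6 cM.

17.6 cM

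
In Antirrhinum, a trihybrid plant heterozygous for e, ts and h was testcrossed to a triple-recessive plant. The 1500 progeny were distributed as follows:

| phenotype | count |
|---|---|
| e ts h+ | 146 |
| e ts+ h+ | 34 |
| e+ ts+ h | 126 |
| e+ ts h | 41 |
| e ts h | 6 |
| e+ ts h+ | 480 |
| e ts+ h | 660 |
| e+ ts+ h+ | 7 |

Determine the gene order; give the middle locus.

ts

The two most frequent reciprocal classes, e+ ts h+ and e ts+ h, are the parental types, so the F1 was e+ ts h+ / e ts+ h.
The two rarest classes, e+ ts+ h+ and e ts h, are the double crossovers. Comparing them with the parentals, only the ts allele has switched, so ts is the middle locus and the order is e – ts – h.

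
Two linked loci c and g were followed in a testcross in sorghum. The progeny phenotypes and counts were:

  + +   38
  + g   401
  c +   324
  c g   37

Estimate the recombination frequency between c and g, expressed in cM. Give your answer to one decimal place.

9.4 cM

The two most frequent classes, + g (401) and c + (324), are the parental types, so the F1 was + g / c +.
The recombinant classes are + + and c g: 38 + 37 = 75.
Recombination frequency = 75/800 = 0.0938 ≈ 9.4%, i.e. 9.4 cM.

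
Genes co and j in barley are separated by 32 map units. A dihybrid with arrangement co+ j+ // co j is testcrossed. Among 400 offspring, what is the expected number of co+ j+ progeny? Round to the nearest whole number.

136

A map distance of 32 map units corresponds to a recombination frequency of 0.320.
The F1 is co+ j+ / co j, so co+ j+ is a parental gamete class with expected frequency (1 − r)/2 = 0.680/2 = 0.3400.
Expected number = 0.3400 × 400 = 136.00 ≈ 136.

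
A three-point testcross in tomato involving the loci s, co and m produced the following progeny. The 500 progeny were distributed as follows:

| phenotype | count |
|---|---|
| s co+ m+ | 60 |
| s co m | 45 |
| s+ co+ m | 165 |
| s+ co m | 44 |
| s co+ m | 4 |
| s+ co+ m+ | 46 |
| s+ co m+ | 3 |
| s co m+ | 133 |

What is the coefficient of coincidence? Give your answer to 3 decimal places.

The two most frequent reciprocal classes, s co m+ and s+ co+ m, are the parental types, so the F1 was s co m+ / s+ co+ m.
The two rarest classes, s+ co m+ and s co+ m, are the double crossovers. Comparing them with the parentals, only the s allele has switched, so s is the middle locus and the order is co – s – m.
co–s: (104 + 7)/500 = 0.2220; s–m: (91 + 7)/500 = 0.1960.
Expected DCO frequency = 0.2220 × 0.1960 ≈ 0.04351; observed = 7/500 ≈ 0.01400.
Coefficient of coincidence = 0.01400/0.04351 ≈ 0.322.

0.322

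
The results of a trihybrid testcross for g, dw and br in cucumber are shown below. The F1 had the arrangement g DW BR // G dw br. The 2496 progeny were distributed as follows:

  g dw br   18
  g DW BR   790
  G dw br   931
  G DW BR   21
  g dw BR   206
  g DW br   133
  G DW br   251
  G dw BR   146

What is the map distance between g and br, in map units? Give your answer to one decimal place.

12.7 map units

The two rarest classes, G DW BR and g dw br, are the double crossovers. Comparing them with the parentals, only the g allele has switched, so g is the middle locus and the order is br – g – dw.
Crossovers in the br–g interval produce the single-crossover classes g DW br and G dw BR (133 + 146 = 279) plus the double crossovers (39).
RF(br–g) = (279 + 39) / 2496 = 318/2496 = 0.1274 → 12.7 map units.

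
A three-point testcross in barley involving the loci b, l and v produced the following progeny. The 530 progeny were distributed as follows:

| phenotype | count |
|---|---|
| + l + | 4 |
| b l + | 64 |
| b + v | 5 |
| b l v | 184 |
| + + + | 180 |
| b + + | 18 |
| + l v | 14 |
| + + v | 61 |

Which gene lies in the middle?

l

The two most frequent reciprocal classes, + + + and b l v, are the parental types, so the F1 was + + + / b l v.
The two rarest classes, + l + and b + v, are the double crossovers. Comparing them with the parentals, only the l allele has switched, so l is the middle locus and the order is v – l – b.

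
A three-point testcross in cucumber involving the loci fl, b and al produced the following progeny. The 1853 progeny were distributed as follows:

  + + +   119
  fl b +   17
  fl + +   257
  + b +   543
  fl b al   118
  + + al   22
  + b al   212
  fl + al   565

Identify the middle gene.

fl

The two most frequent reciprocal classes, fl + al and + b +, are the parental types, so the F1 was fl + al / + b +.
The two rarest classes, + + al and fl b +, are the double crossovers. Comparing them with the parentals, only the fl allele has switched, so fl is the middle locus and the order is al – fl – b.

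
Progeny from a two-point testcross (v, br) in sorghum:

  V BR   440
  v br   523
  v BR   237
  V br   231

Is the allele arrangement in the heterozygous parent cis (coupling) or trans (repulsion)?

cis

The two most frequent classes are V BR (440) and v br (523); these are the parental (non-recombinant) types.
So the F1 carried V BR on one chromosome and v br on the other — the recessive alleles are on the same chromosome (cis / coupling).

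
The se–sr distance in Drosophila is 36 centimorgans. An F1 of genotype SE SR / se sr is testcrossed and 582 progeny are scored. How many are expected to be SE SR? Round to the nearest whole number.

186

A map distance of 36 centimorgans corresponds to a recombination frequency of 0.360.
The F1 is SE SR / se sr, so SE SR is a parental gamete class with expected frequency (1 − r)/2 = 0.640/2 = 0.3200.
Expected number = 0.3200 × 582 = 186.24 ≈ 186.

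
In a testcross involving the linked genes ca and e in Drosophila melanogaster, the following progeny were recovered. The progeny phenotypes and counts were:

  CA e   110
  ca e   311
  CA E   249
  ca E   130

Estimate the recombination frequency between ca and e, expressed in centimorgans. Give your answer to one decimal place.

30.0 centimorgans

The two most frequent classes, CA E (249) and ca e (311), are the parental types, so the F1 was CA E / ca e.
The recombinant classes are CA e and ca E: 110 + 130 = 240.
Recombination frequency = 240/800 = 0.3000 ≈ 30.0%, i.e. 30.0 centimorgans.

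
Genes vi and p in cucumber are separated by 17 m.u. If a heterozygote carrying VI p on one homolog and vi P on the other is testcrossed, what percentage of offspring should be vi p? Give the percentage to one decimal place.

8.5%

A map distance of 17 m.u. corresponds to a recombination frequency of 0.170.
The F1 is VI p / vi P, so vi p is a recombinant gamete class with expected frequency r/2 = 0.170/2 = 0.0850.
That is 0.0850 = 8.5% of the progeny.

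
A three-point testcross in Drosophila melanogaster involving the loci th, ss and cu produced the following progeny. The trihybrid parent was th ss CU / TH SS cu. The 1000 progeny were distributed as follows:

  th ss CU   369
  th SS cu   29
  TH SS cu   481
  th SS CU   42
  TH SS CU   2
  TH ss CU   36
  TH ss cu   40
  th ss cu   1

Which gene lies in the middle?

cu

The two rarest classes, th ss cu and TH SS CU, are the double crossovers. Comparing them with the parentals, only the cu allele has switched, so cu is the middle locus and the order is th – cu – ss.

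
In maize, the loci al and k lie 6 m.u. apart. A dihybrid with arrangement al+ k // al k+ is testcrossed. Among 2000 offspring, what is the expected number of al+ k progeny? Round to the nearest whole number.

A map distance of 6 m.u. corresponds to a recombination frequency of 0.060.
The F1 is al+ k / al k+, so al+ k is a parental gamete class with expected frequency (1 − r)/2 = 0.940/2 = 0.4700.
Expected number = 0.4700 × 2000 = 940.00 ≈ 940.

940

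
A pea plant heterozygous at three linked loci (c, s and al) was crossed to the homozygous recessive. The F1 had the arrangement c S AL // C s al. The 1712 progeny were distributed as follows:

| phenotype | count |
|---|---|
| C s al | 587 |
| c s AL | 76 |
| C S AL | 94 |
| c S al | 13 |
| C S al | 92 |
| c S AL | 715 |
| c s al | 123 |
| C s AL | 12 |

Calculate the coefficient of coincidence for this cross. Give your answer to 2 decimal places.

The two rarest classes, c S al and C s AL, are the double crossovers. Comparing them with the parentals, only the al allele has switched, so al is the middle locus and the order is s – al – c.
s–al: (168 + 25)/1712 = 0.1127; al–c: (217 + 25)/1712 = 0.1414.
Expected DCO frequency = 0.1127 × 0.1414 ≈ 0.01594; observed = 25/1712 ≈ 0.01460.
Coefficient of coincidence = 0.01460/0.01594 ≈ 0.92.

0.92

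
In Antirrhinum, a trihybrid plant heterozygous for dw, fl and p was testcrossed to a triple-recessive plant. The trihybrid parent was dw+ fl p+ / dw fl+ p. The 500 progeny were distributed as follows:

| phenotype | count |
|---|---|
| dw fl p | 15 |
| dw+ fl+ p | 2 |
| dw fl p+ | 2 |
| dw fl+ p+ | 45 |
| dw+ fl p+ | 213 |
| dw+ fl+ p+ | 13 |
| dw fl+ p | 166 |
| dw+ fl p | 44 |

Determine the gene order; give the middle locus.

The two rarest classes, dw fl p+ and dw+ fl+ p, are the double crossovers. Comparing them with the parentals, only the dw allele has switched, so dw is the middle locus and the order is p – dw – fl.

dw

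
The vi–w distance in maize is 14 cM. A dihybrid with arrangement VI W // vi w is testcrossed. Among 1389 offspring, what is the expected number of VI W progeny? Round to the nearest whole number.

A map distance of 14 cM corresponds to a recombination frequency of 0.140.
The F1 is VI W / vi w, so VI W is a parental gamete class with expected frequency (1 − r)/2 = 0.860/2 = 0.4300.
Expected number = 0.4300 × 1389 = 597.27 ≈ 597.

597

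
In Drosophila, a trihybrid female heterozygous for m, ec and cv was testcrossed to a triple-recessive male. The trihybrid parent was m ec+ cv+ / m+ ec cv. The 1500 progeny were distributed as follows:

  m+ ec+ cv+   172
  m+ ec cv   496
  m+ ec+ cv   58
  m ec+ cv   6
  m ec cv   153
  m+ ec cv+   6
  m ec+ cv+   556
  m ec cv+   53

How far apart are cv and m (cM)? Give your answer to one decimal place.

22.5 cM

The two rarest classes, m ec+ cv and m+ ec cv+, are the double crossovers. Comparing them with the parentals, only the cv allele has switched, so cv is the middle locus and the order is ec – cv – m.
Crossovers in the cv–m interval produce the single-crossover classes m+ ec+ cv+ and m ec cv (172 + 153 = 325) plus the double crossovers (12).
RF(cv–m) = (325 + 12) / 1500 = 337/1500 = 0.2247 → 22.5 cM.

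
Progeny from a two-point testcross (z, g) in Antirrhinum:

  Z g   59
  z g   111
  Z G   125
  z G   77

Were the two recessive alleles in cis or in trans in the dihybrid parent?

The two most frequent classes are Z G (125) and z g (111); these are the parental (non-recombinant) types.
So the F1 carried Z G on one chromosome and z g on the other — the recessive alleles are on the same chromosome (cis / coupling).

cis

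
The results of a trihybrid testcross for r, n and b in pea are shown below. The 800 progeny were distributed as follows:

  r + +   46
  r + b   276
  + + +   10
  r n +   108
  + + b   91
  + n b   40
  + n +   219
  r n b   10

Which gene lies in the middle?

n

The two most frequent reciprocal classes, r + b and + n +, are the parental types, so the F1 was r + b / + n +.
The two rarest classes, r n b and + + +, are the double crossovers. Comparing them with the parentals, only the n allele has switched, so n is the middle locus and the order is r – n – b.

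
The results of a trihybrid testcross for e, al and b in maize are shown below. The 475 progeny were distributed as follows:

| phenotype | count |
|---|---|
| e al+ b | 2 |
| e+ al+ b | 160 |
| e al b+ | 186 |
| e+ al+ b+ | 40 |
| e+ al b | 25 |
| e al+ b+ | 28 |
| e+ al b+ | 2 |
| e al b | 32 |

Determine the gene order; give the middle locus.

e

The two most frequent reciprocal classes, e+ al+ b and e al b+, are the parental types, so the F1 was e+ al+ b / e al b+.
The two rarest classes, e al+ b and e+ al b+, are the double crossovers. Comparing them with the parentals, only the e allele has switched, so e is the middle locus and the order is b – e – al.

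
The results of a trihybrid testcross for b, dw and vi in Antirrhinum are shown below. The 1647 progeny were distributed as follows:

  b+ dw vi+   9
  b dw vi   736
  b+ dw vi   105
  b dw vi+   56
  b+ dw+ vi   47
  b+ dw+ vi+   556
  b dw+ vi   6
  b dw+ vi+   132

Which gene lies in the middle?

The two most frequent reciprocal classes, b dw vi and b+ dw+ vi+, are the parental types, so the F1 was b dw vi / b+ dw+ vi+.
The two rarest classes, b dw+ vi and b+ dw vi+, are the double crossovers. Comparing them with the parentals, only the dw allele has switched, so dw is the middle locus and the order is b – dw – vi.

dw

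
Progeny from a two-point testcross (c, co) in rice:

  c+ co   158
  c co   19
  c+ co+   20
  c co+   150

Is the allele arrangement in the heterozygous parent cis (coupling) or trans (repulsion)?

The two most frequent classes are c+ co (158) and c co+ (150); these are the parental (non-recombinant) types.
So the F1 carried c+ co on one chromosome and c co+ on the other — the recessive alleles are on opposite chromosomes (trans / repulsion).

trans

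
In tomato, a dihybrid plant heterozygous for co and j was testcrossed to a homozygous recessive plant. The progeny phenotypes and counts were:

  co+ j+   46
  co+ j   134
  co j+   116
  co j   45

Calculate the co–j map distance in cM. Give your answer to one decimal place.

26.7 cM

The two most frequent classes, co+ j (134) and co j+ (116), are the parental types, so the F1 was co+ j / co j+.
The recombinant classes are co+ j+ and co j: 46 + 45 = 91.
Recombination frequency = 91/341 = 0.2669 ≈ 26.7%, i.e. 26.7 cM.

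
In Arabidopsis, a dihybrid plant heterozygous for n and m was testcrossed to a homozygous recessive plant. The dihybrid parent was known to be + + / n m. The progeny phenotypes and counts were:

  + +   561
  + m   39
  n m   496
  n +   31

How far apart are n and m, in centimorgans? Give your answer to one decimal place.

6.2 centimorgans

The recombinant classes are + m and n +: 39 + 31 = 70.
Recombination frequency = 70/1127 = 0.0621 ≈ 6.2%, i.e. 6.2 centimorgans.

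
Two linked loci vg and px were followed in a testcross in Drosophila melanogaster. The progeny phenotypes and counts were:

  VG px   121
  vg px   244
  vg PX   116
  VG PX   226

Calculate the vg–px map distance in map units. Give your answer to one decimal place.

The two most frequent classes, VG PX (226) and vg px (244), are the parental types, so the F1 was VG PX / vg px.
The recombinant classes are VG px and vg PX: 121 + 116 = 237.
Recombination frequency = 237/707 = 0.3352 ≈ 33.5%, i.e. 33.5 map units.

33.5 map units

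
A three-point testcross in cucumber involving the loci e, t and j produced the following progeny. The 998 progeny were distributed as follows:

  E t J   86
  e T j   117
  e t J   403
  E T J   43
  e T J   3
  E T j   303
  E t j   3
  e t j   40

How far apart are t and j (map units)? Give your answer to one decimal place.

8.9 map units

The two most frequent reciprocal classes, E T j and e t J, are the parental types, so the F1 was E T j / e t J.
The two rarest classes, E t j and e T J, are the double crossovers. Comparing them with the parentals, only the t allele has switched, so t is the middle locus and the order is j – t – e.
Crossovers in the j–t interval produce the single-crossover classes E T J and e t j (43 + 40 = 83) plus the double crossovers (6).
RF(j–t) = (83 + 6) / 998 = 89/998 = 0.0892 → 8.9 map units.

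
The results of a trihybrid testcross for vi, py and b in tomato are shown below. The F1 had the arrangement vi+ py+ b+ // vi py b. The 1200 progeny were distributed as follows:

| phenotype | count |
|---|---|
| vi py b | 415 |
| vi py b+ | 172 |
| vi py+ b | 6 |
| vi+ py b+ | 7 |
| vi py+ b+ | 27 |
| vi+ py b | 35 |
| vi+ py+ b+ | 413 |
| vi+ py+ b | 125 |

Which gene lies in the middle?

py

The two rarest classes, vi+ py b+ and vi py+ b, are the double crossovers. Comparing them with the parentals, only the py allele has switched, so py is the middle locus and the order is b – py – vi.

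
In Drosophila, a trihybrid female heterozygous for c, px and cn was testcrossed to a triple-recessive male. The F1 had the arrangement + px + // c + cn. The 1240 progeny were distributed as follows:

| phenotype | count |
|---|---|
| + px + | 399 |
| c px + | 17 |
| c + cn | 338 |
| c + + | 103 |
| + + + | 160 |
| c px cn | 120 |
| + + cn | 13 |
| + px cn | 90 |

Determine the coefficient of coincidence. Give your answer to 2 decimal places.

0.54

The two rarest classes, c px + and + + cn, are the double crossovers. Comparing them with the parentals, only the c allele has switched, so c is the middle locus and the order is px – c – cn.
px–c: (280 + 30)/1240 = 0.2500; c–cn: (193 + 30)/1240 = 0.1798.
Expected DCO frequency = 0.2500 × 0.1798 ≈ 0.04495; observed = 30/1240 ≈ 0.02419.
Coefficient of coincidence = 0.02419/0.04495 ≈ 0.54.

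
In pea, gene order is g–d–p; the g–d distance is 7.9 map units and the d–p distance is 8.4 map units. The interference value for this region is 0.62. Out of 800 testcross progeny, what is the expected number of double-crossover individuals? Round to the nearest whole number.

2

Map distances give recombination frequencies of 0.079 and 0.084 for the two intervals.
With interference 0.62 (so coincidence = 0.38), expected double-crossover frequency = 0.079 × 0.084 × 0.38 = 0.00252.
Expected number = 0.00252 × 800 = 2.02 ≈ 2.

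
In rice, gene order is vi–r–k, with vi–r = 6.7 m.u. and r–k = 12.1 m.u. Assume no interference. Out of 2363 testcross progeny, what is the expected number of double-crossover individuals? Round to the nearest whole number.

Map distances give recombination frequencies of 0.067 and 0.121 for the two intervals.
With no interference, expected double-crossover frequency = 0.067 × 0.121 = 0.00811.
Expected number = 0.00811 × 2363 = 19.16 ≈ 19.

19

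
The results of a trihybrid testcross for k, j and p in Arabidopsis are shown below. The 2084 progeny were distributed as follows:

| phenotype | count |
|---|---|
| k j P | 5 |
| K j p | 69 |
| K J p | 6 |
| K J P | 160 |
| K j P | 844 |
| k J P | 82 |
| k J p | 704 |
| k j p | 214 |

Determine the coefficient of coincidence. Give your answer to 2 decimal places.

0.37

The two most frequent reciprocal classes, k J p and K j P, are the parental types, so the F1 was k J p / K j P.
The two rarest classes, K J p and k j P, are the double crossovers. Comparing them with the parentals, only the k allele has switched, so k is the middle locus and the order is j – k – p.
j–k: (374 + 11)/2084 = 0.1847; k–p: (151 + 11)/2084 = 0.0777.
Expected DCO frequency = 0.1847 × 0.0777 ≈ 0.01435; observed = 11/2084 ≈ 0.00528.
Coefficient of coincidence = 0.00528/0.01435 ≈ 0.37.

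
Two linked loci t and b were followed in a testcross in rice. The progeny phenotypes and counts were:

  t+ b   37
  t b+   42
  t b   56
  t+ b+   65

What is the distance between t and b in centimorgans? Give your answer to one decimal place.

The two most frequent classes, t+ b+ (65) and t b (56), are the parental types, so the F1 was t+ b+ / t b.
The recombinant classes are t+ b and t b+: 37 + 42 = 79.
Recombination frequency = 79/200 = 0.3950 ≈ 39.5%, i.e. 39.5 centimorgans.

39.5 centimorgans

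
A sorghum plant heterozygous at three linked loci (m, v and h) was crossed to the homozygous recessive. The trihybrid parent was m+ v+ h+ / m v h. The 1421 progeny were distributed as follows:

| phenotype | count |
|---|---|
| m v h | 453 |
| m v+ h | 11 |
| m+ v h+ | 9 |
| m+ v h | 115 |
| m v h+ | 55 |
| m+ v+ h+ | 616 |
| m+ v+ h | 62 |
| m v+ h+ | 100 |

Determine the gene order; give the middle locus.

The two rarest classes, m+ v h+ and m v+ h, are the double crossovers. Comparing them with the parentals, only the v allele has switched, so v is the middle locus and the order is h – v – m.

v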